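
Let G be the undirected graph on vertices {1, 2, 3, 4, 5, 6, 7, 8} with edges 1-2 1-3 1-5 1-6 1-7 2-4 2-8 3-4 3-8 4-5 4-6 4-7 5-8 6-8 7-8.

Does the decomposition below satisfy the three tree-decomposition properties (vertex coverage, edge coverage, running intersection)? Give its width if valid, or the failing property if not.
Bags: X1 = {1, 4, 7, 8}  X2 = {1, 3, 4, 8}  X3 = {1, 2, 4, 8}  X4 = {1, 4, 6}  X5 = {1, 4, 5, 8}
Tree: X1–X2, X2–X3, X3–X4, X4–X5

No — edge (8,6) lies in no bag.

A tree decomposition must satisfy three properties: every vertex lies in some bag; for every edge, both endpoints lie together in some bag; and for every vertex, the bags containing it form a connected subtree. Here edge (8,6) lies in no bag, so the decomposition is invalid.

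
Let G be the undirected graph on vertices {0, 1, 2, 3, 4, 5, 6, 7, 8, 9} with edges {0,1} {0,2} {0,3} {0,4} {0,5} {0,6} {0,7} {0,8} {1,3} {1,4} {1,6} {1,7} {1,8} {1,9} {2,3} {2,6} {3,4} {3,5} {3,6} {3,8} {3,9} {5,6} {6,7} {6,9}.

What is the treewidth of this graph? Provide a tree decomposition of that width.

Treewidth 3.
One optimal decomposition is:
Bags: B1 = {0, 1, 3, 6}  B2 = {0, 1, 6, 7}  B3 = {0, 1, 3, 4}  B4 = {0, 3, 5, 6}  B5 = {0, 1, 3, 8}  B6 = {0, 2, 3, 6}  B7 = {1, 3, 6, 9}
Tree: B1–B2, B1–B3, B1–B4, B3–B5, B1–B6, B1–B7

Every bag has size at most 4, so the width is 4 − 1 = 3 and tw(G) ≤ 3. Conversely, {0, 1, 3, 8} is a clique of size 4, and the vertices of any clique must share a bag in every tree decomposition; so some bag has ≥ 4 vertices and tw(G) ≥ 3. Therefore the treewidth is 3.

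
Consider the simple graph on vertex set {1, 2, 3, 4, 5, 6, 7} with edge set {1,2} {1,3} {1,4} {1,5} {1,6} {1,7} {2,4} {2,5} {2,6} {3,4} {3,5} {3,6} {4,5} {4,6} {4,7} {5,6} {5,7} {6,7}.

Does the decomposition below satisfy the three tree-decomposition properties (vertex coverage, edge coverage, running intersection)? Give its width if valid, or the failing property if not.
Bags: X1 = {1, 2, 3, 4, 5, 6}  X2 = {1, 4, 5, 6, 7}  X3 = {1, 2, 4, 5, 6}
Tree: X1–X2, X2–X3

No — bags containing vertex 2 are not connected in the tree.

A tree decomposition must satisfy three properties: every vertex lies in some bag; for every edge, both endpoints lie together in some bag; and for every vertex, the bags containing it form a connected subtree. Here bags containing vertex 2 are not connected in the tree, so the decomposition is invalid.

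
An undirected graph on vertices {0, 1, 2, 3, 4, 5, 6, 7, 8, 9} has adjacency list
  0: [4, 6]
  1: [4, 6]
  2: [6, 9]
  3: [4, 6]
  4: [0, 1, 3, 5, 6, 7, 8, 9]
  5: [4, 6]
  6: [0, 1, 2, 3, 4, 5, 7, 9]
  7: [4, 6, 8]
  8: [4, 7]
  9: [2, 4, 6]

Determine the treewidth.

2

A width-2 tree decomposition is:
Bags: B1 = {4, 6, 9}  B2 = {4, 5, 6}  B3 = {4, 6, 7}  B4 = {4, 7, 8}  B5 = {2, 6, 9}  B6 = {1, 4, 6}  B7 = {3, 4, 6}  B8 = {0, 4, 6}
Tree: B1–B2, B1–B3, B3–B4, B1–B5, B1–B6, B1–B7, B6–B8
Each bag holds 3 vertices, so the decomposition has width 2, which upper-bounds the treewidth. Conversely, {2, 6, 9} is a clique of size 3, and the vertices of any clique must share a bag in every tree decomposition; so some bag has ≥ 3 vertices and tw(G) ≥ 2. The upper and lower bounds meet at 2, so that is the treewidth.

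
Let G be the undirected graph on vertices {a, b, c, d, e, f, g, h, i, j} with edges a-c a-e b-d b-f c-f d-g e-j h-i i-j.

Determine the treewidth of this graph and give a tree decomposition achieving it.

Treewidth 1.
One optimal decomposition is:
Bags: B1 = {d, g}  B2 = {b, d}  B3 = {b, f}  B4 = {c, f}  B5 = {a, c}  B6 = {a, e}  B7 = {e, j}  B8 = {i, j}  B9 = {h, i}
Tree: B1–B2, B2–B3, B3–B4, B4–B5, B5–B6, B6–B7, B7–B8, B8–B9

Every bag has size at most 2, so the width is 2 − 1 = 1 and tw(G) ≤ 1. Any graph with an edge has treewidth ≥ 1, and G has the edge g–d. Hence tw(G) = 1 exactly.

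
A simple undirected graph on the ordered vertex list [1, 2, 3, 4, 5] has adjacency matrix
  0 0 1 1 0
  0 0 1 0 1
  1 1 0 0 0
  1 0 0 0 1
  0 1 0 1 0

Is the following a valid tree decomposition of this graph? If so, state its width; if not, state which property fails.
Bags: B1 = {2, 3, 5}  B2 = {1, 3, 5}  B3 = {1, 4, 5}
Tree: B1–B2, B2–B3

Every vertex of G appears in some bag (union = {1, 2, 3, 4, 5}); every edge is covered by a bag; and for each vertex v the set of bags containing v is connected in the bag tree. The decomposition is therefore valid. The largest bag has 3 vertices, so the width is 2.

Yes; width 2.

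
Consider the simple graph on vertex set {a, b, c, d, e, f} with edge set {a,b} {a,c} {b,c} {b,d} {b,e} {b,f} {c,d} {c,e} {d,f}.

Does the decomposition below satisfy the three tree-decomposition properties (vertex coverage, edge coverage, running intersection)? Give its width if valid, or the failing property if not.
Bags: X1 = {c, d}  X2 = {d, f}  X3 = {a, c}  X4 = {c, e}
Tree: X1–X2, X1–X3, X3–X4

No — vertex b appears in no bag.

A tree decomposition must satisfy three properties: every vertex lies in some bag; for every edge, both endpoints lie together in some bag; and for every vertex, the bags containing it form a connected subtree. Here vertex b appears in no bag, so the decomposition is invalid.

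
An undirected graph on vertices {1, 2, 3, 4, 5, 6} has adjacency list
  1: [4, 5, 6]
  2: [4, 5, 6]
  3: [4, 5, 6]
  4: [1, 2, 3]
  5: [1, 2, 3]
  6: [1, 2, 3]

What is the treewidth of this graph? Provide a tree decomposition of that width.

Treewidth 3.
One such decomposition:
Bags: B1 = {1, 2, 3, 4}  B2 = {1, 2, 3, 6}  B3 = {1, 2, 3, 5}
Tree: B1–B2, B2–B3

Every bag has size at most 4, so the width is 4 − 1 = 3 and tw(G) ≤ 3. For the lower bound: the 4 vertex sets {3,4}, {1,6}, {2}, {5} are disjoint, each induces a connected subgraph, and every pair is joined by at least one edge of G. Contracting each set to a single vertex therefore yields K_{4} as a minor, and since treewidth is minor-monotone, tw(G) ≥ tw(K_{4}) = 3. Combining the bounds, tw(G) = 3.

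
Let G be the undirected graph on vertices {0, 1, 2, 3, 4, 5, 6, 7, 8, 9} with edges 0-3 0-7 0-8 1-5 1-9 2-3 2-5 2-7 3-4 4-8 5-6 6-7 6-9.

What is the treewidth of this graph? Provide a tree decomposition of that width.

The largest bag has 3 vertices, giving width 2; this decomposition certifies tw(G) ≤ 2. Since 9–1–5–6–9 is a cycle in G, G is not acyclic. Forests are exactly the graphs of treewidth ≤ 1, so tw(G) ≥ 2. Hence tw(G) = 2 exactly.

Treewidth 2.
One such decomposition:
Bags: B1 = {1, 6, 9}  B2 = {1, 5, 6}  B3 = {5, 6, 7}  B4 = {2, 5, 7}  B5 = {0, 2, 7}  B6 = {0, 2, 3}  B7 = {0, 3, 8}  B8 = {3, 4, 8}
Tree: B1–B2, B2–B3, B3–B4, B4–B5, B5–B6, B6–B7, B7–B8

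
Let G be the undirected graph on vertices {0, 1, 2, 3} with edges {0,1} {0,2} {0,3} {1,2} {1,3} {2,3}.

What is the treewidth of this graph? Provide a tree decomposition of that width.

With just one bag of size 4, the width is 4 − 1 = 3, so tw(G) ≤ 3. For the lower bound, the 4 vertices {0, 1, 2, 3} are pairwise adjacent, and any tree decomposition puts a clique entirely inside one bag — forcing width ≥ 3. Therefore the treewidth is 3.

Treewidth 3.
One optimal decomposition is:
Bags: B1 = {0, 1, 2, 3}
Tree: (single bag)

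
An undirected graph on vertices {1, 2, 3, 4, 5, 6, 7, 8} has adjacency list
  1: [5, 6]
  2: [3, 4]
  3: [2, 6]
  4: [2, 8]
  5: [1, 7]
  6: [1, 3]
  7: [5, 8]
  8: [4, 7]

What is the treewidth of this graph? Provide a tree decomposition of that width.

The largest bag has 3 vertices, giving width 2; this decomposition certifies tw(G) ≤ 2. Since 6–3–2–4–8–7–5–1–6 is a cycle in G, G is not acyclic. Forests are exactly the graphs of treewidth ≤ 1, so tw(G) ≥ 2. Combining the bounds, tw(G) = 2.

Treewidth 2.
One such decomposition:
Bags: B1 = {2, 3, 6}  B2 = {2, 4, 6}  B3 = {4, 6, 8}  B4 = {6, 7, 8}  B5 = {5, 6, 7}  B6 = {1, 5, 6}
Tree: B1–B2, B2–B3, B3–B4, B4–B5, B5–B6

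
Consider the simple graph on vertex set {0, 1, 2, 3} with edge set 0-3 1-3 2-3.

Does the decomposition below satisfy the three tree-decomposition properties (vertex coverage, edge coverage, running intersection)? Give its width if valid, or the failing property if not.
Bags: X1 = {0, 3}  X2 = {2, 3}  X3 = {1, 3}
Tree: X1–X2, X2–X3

Yes; width 1.

Every vertex of G appears in some bag (union = {0, 1, 2, 3}); every edge is covered by a bag; and for each vertex v the set of bags containing v is connected in the bag tree. The decomposition is therefore valid. The largest bag has 2 vertices, so the width is 1.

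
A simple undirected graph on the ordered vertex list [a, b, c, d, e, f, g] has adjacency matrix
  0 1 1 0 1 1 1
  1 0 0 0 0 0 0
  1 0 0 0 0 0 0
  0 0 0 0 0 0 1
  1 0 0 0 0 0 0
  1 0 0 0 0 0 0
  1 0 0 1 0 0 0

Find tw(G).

A width-1 tree decomposition is:
Bags: B1 = {a, e}  B2 = {a, b}  B3 = {a, c}  B4 = {a, g}  B5 = {a, f}  B6 = {d, g}
Tree: B1–B2, B2–B3, B2–B4, B1–B5, B4–B6
Each bag holds 2 vertices, so the decomposition has width 1, which upper-bounds the treewidth. Any graph with an edge has treewidth ≥ 1, and G has the edge e–a. Combining the bounds, tw(G) = 1.

1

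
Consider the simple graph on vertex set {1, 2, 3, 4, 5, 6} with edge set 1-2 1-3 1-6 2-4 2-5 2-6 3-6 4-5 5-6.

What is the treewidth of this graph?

A width-2 tree decomposition is:
Bags: B1 = {2, 5, 6}  B2 = {1, 2, 6}  B3 = {1, 3, 6}  B4 = {2, 4, 5}
Tree: B1–B2, B2–B3, B1–B4
The largest bag has 3 vertices, giving width 2; this decomposition certifies tw(G) ≤ 2. Conversely, {1, 2, 6} is a clique of size 3, and the vertices of any clique must share a bag in every tree decomposition; so some bag has ≥ 3 vertices and tw(G) ≥ 2. Hence tw(G) = 2 exactly.

2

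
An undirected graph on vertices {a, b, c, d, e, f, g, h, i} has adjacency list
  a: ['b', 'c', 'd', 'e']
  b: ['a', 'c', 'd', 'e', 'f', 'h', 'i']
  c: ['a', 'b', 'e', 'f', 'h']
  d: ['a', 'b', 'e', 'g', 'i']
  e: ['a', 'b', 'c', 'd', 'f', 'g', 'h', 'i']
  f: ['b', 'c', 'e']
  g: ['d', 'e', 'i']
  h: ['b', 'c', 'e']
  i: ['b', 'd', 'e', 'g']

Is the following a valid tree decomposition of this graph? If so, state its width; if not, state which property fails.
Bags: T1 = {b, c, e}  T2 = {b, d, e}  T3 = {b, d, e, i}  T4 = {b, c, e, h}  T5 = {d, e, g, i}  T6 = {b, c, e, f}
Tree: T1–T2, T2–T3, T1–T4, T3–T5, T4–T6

A tree decomposition must satisfy three properties: every vertex lies in some bag; for every edge, both endpoints lie together in some bag; and for every vertex, the bags containing it form a connected subtree. Here vertex a appears in no bag, so the decomposition is invalid.

No — vertex a appears in no bag.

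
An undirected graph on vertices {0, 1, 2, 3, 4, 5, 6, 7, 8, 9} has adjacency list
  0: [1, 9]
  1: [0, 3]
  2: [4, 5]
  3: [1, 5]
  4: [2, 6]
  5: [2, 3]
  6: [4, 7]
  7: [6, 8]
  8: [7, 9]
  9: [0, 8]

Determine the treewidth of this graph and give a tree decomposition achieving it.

Every bag has size at most 3, so the width is 3 − 1 = 2 and tw(G) ≤ 2. The edges 0–9–8–7–6–4–2–5–3–1–0 form a cycle, so G is not a tree and its treewidth is at least 2. Therefore the treewidth is 2.

Treewidth 2.
One optimal decomposition is:
Bags: B1 = {0, 8, 9}  B2 = {0, 7, 8}  B3 = {0, 6, 7}  B4 = {0, 4, 6}  B5 = {0, 2, 4}  B6 = {0, 2, 5}  B7 = {0, 3, 5}  B8 = {0, 1, 3}
Tree: B1–B2, B2–B3, B3–B4, B4–B5, B5–B6, B6–B7, B7–B8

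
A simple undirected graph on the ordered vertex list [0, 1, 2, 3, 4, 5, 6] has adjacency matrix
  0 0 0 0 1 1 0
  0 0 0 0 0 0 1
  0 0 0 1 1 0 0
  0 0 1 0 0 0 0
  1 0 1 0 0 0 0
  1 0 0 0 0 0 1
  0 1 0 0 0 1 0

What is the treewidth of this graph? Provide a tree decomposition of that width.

The largest bag has 2 vertices, giving width 1; this decomposition certifies tw(G) ≤ 1. Any graph with an edge has treewidth ≥ 1, and G has the edge 1–6. The upper and lower bounds meet at 1, so that is the treewidth.

Treewidth 1.
One optimal decomposition is:
Bags: B1 = {1, 6}  B2 = {5, 6}  B3 = {0, 5}  B4 = {0, 4}  B5 = {2, 4}  B6 = {2, 3}
Tree: B1–B2, B2–B3, B3–B4, B4–B5, B5–B6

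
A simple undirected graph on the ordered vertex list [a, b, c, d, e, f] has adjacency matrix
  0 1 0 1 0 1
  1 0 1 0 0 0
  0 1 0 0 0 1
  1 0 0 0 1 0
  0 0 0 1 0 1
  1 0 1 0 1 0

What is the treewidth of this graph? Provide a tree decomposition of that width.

Treewidth 2.
One such decomposition:
Bags: B1 = {a, b, c}  B2 = {a, c, f}  B3 = {a, d, f}  B4 = {d, e, f}
Tree: B1–B2, B2–B3, B3–B4

The largest bag has 3 vertices, giving width 2; this decomposition certifies tw(G) ≤ 2. Since b–c–f–a–b is a cycle in G, G is not acyclic. Forests are exactly the graphs of treewidth ≤ 1, so tw(G) ≥ 2. Hence tw(G) = 2 exactly.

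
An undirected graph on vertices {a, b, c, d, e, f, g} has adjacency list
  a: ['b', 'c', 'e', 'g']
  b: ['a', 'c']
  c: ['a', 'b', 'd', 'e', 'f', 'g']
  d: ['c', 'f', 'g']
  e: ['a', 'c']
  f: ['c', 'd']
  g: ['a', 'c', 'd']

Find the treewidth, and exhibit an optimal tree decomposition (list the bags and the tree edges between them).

Treewidth 2.
Bags: B1 = {a, c, g}  B2 = {c, d, g}  B3 = {a, c, e}  B4 = {c, d, f}  B5 = {a, b, c}
Tree: B1–B2, B1–B3, B2–B4, B3–B5

The largest bag has 3 vertices, giving width 2; this decomposition certifies tw(G) ≤ 2. On the other hand G contains the 3-clique {c, d, g}. A clique must lie in a single bag of any decomposition, so no decomposition can have width below 2. Combining the bounds, tw(G) = 2.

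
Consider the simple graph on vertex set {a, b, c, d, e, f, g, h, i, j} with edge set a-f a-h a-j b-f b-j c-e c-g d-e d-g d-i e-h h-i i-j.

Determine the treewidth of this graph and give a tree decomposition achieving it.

Treewidth 2.
One optimal decomposition is:
Bags: B1 = {c, e, g}  B2 = {d, e, g}  B3 = {d, e, h}  B4 = {d, h, i}  B5 = {a, h, i}  B6 = {a, i, j}  B7 = {a, f, j}  B8 = {b, f, j}
Tree: B1–B2, B2–B3, B3–B4, B4–B5, B5–B6, B6–B7, B7–B8

The largest bag has 3 vertices, giving width 2; this decomposition certifies tw(G) ≤ 2. For the lower bound, G contains the cycle c–g–d–e–c, so G is not a forest; only forests have treewidth ≤ 1, hence tw(G) ≥ 2. Combining the bounds, tw(G) = 2.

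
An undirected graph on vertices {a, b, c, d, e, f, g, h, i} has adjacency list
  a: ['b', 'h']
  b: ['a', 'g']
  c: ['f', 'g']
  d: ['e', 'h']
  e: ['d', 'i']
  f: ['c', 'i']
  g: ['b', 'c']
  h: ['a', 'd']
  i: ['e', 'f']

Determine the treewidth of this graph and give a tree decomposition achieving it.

Treewidth 2.
One optimal decomposition is:
Bags: B1 = {d, e, i}  B2 = {d, h, i}  B3 = {a, h, i}  B4 = {a, b, i}  B5 = {b, g, i}  B6 = {c, g, i}  B7 = {c, f, i}
Tree: B1–B2, B2–B3, B3–B4, B4–B5, B5–B6, B6–B7

Each bag holds 3 vertices, so the decomposition has width 2, which upper-bounds the treewidth. Since i–e–d–h–a–b–g–c–f–i is a cycle in G, G is not acyclic. Forests are exactly the graphs of treewidth ≤ 1, so tw(G) ≥ 2. Combining the bounds, tw(G) = 2.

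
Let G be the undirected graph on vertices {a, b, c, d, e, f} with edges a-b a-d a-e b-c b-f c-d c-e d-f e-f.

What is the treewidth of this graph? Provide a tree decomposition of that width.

Each bag holds 4 vertices, so the decomposition has width 3, which upper-bounds the treewidth. For the lower bound: the 4 vertex sets {b,c}, {a,d}, {f}, {e} are disjoint, each induces a connected subgraph, and every pair is joined by at least one edge of G. Contracting each set to a single vertex therefore yields K_{4} as a minor, and since treewidth is minor-monotone, tw(G) ≥ tw(K_{4}) = 3. Therefore the treewidth is 3.

Treewidth 3.
One such decomposition:
Bags: B1 = {a, b, c, f}  B2 = {a, c, d, f}  B3 = {a, c, e, f}
Tree: B1–B2, B2–B3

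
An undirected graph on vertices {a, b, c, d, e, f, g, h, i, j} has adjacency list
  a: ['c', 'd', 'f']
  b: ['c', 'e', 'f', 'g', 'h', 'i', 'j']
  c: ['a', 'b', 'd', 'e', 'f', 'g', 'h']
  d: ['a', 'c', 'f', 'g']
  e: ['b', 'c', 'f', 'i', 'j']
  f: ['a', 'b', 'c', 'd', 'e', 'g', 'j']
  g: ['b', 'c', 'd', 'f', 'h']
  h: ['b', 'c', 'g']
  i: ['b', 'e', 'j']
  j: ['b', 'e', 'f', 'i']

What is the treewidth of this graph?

A width-3 tree decomposition is:
Bags: B1 = {b, c, e, f}  B2 = {b, e, f, j}  B3 = {b, c, f, g}  B4 = {b, e, i, j}  B5 = {c, d, f, g}  B6 = {b, c, g, h}  B7 = {a, c, d, f}
Tree: B1–B2, B1–B3, B2–B4, B3–B5, B3–B6, B5–B7
Every bag has size at most 4, so the width is 4 − 1 = 3 and tw(G) ≤ 3. On the other hand G contains the 4-clique {b, c, g, h}. A clique must lie in a single bag of any decomposition, so no decomposition can have width below 3. The upper and lower bounds meet at 3, so that is the treewidth.

3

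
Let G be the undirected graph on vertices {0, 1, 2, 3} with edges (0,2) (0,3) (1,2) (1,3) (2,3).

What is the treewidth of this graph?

2

A width-2 tree decomposition is:
Bags: B1 = {1, 2, 3}  B2 = {0, 2, 3}
Tree: B1–B2
Every bag has size at most 3, so the width is 3 − 1 = 2 and tw(G) ≤ 2. On the other hand G contains the 3-clique {0, 2, 3}. A clique must lie in a single bag of any decomposition, so no decomposition can have width below 2. Therefore the treewidth is 2.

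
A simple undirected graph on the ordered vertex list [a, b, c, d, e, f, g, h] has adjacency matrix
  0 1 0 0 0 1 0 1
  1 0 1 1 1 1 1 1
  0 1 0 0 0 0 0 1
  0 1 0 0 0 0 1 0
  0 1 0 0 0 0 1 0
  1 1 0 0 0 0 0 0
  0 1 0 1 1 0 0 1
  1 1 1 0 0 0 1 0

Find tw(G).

A width-2 tree decomposition is:
Bags: B1 = {b, g, h}  B2 = {b, e, g}  B3 = {b, c, h}  B4 = {a, b, h}  B5 = {a, b, f}  B6 = {b, d, g}
Tree: B1–B2, B1–B3, B1–B4, B4–B5, B1–B6
Every bag has size at most 3, so the width is 3 − 1 = 2 and tw(G) ≤ 2. On the other hand G contains the 3-clique {b, d, g}. A clique must lie in a single bag of any decomposition, so no decomposition can have width below 2. Hence tw(G) = 2 exactly.

2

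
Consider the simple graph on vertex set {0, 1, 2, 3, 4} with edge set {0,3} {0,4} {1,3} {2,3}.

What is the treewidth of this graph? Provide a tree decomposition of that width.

Every bag has size at most 2, so the width is 2 − 1 = 1 and tw(G) ≤ 1. Any graph with an edge has treewidth ≥ 1, and G has the edge 3–0. Therefore the treewidth is 1.

Treewidth 1.
One such decomposition:
Bags: B1 = {0, 3}  B2 = {0, 4}  B3 = {1, 3}  B4 = {2, 3}
Tree: B1–B2, B1–B3, B3–B4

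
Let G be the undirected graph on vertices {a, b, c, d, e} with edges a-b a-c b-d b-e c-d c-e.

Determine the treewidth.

A width-2 tree decomposition is:
Bags: B1 = {b, c, d}  B2 = {b, c, e}  B3 = {a, b, c}
Tree: B1–B2, B2–B3
The largest bag has 3 vertices, giving width 2; this decomposition certifies tw(G) ≤ 2. Since c–d–b–e–c is a cycle in G, G is not acyclic. Forests are exactly the graphs of treewidth ≤ 1, so tw(G) ≥ 2. The upper and lower bounds meet at 2, so that is the treewidth.

2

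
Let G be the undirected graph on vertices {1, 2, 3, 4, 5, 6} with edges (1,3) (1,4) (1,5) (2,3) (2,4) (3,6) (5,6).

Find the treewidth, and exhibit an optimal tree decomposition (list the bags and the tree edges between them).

Treewidth 2.
Bags: B1 = {1, 5, 6}  B2 = {1, 3, 6}  B3 = {1, 3, 4}  B4 = {2, 3, 4}
Tree: B1–B2, B2–B3, B3–B4

Each bag holds 3 vertices, so the decomposition has width 2, which upper-bounds the treewidth. For the lower bound, G contains the cycle 5–6–3–1–5, so G is not a forest; only forests have treewidth ≤ 1, hence tw(G) ≥ 2. Combining the bounds, tw(G) = 2.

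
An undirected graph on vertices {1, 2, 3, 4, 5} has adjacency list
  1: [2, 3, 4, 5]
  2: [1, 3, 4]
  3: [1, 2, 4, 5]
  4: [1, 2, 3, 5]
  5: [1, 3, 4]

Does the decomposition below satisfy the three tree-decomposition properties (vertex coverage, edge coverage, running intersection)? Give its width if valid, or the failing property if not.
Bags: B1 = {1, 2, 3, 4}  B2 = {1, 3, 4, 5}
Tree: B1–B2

Yes; width 3.

Checking the three conditions: (i) the bags cover all of {1, 2, 3, 4, 5}; (ii) for each edge, some bag contains both endpoints; (iii) the bags containing any fixed vertex form a subtree. All hold, so the decomposition is valid with width 4 − 1 = 3.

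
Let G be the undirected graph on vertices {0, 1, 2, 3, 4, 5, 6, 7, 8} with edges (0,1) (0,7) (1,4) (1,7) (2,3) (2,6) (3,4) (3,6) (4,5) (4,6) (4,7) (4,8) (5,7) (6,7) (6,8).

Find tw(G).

2

A width-2 tree decomposition is:
Bags: B1 = {0, 1, 7}  B2 = {1, 4, 7}  B3 = {4, 6, 7}  B4 = {3, 4, 6}  B5 = {4, 5, 7}  B6 = {2, 3, 6}  B7 = {4, 6, 8}
Tree: B1–B2, B2–B3, B3–B4, B3–B5, B4–B6, B4–B7
The largest bag has 3 vertices, giving width 2; this decomposition certifies tw(G) ≤ 2. For the lower bound, the 3 vertices {0, 1, 7} are pairwise adjacent, and any tree decomposition puts a clique entirely inside one bag — forcing width ≥ 2. The upper and lower bounds meet at 2, so that is the treewidth.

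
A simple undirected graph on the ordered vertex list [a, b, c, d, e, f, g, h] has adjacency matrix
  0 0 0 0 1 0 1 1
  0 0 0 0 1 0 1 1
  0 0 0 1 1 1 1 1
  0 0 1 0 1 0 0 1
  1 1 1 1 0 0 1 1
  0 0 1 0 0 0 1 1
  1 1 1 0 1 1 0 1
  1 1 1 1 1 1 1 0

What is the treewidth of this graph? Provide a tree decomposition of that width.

Treewidth 3.
One optimal decomposition is:
Bags: B1 = {c, e, g, h}  B2 = {b, e, g, h}  B3 = {c, f, g, h}  B4 = {a, e, g, h}  B5 = {c, d, e, h}
Tree: B1–B2, B1–B3, B1–B4, B1–B5

Every bag has size at most 4, so the width is 4 − 1 = 3 and tw(G) ≤ 3. For the lower bound, the 4 vertices {c, d, e, h} are pairwise adjacent, and any tree decomposition puts a clique entirely inside one bag — forcing width ≥ 3. Therefore the treewidth is 3.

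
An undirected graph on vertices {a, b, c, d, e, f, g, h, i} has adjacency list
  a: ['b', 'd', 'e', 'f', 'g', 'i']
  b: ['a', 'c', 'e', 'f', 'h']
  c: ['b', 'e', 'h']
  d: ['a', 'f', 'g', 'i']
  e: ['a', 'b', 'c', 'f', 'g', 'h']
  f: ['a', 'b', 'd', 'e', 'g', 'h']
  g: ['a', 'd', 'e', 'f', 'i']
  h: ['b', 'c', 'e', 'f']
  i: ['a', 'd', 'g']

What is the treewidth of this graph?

A width-3 tree decomposition is:
Bags: B1 = {a, b, e, f}  B2 = {a, e, f, g}  B3 = {a, d, f, g}  B4 = {a, d, g, i}  B5 = {b, e, f, h}  B6 = {b, c, e, h}
Tree: B1–B2, B2–B3, B3–B4, B1–B5, B5–B6
The largest bag has 4 vertices, giving width 3; this decomposition certifies tw(G) ≤ 3. For the lower bound, the 4 vertices {b, c, e, h} are pairwise adjacent, and any tree decomposition puts a clique entirely inside one bag — forcing width ≥ 3. Hence tw(G) = 3 exactly.

3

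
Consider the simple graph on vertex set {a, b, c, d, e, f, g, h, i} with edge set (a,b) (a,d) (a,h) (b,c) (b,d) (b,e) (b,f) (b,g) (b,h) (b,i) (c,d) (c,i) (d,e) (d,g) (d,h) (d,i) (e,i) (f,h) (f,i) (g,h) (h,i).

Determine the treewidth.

3

A width-3 tree decomposition is:
Bags: B1 = {b, d, h, i}  B2 = {b, d, g, h}  B3 = {a, b, d, h}  B4 = {b, c, d, i}  B5 = {b, d, e, i}  B6 = {b, f, h, i}
Tree: B1–B2, B2–B3, B1–B4, B4–B5, B1–B6
Each bag holds 4 vertices, so the decomposition has width 3, which upper-bounds the treewidth. For the lower bound, the 4 vertices {b, d, e, i} are pairwise adjacent, and any tree decomposition puts a clique entirely inside one bag — forcing width ≥ 3. The upper and lower bounds meet at 3, so that is the treewidth.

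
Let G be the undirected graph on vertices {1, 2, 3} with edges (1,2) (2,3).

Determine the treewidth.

A width-1 tree decomposition is:
Bags: B1 = {1, 2}  B2 = {2, 3}
Tree: B1–B2
Each bag holds 2 vertices, so the decomposition has width 1, which upper-bounds the treewidth. G has an edge, so its treewidth is at least 1. Therefore the treewidth is 1.

1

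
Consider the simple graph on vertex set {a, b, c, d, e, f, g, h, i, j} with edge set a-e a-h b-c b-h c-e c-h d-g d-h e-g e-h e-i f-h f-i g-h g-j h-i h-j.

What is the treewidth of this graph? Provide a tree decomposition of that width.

Treewidth 2.
One such decomposition:
Bags: B1 = {e, h, i}  B2 = {e, g, h}  B3 = {f, h, i}  B4 = {a, e, h}  B5 = {c, e, h}  B6 = {g, h, j}  B7 = {b, c, h}  B8 = {d, g, h}
Tree: B1–B2, B1–B3, B1–B4, B1–B5, B2–B6, B5–B7, B6–B8

Each bag holds 3 vertices, so the decomposition has width 2, which upper-bounds the treewidth. On the other hand G contains the 3-clique {d, g, h}. A clique must lie in a single bag of any decomposition, so no decomposition can have width below 2. Hence tw(G) = 2 exactly.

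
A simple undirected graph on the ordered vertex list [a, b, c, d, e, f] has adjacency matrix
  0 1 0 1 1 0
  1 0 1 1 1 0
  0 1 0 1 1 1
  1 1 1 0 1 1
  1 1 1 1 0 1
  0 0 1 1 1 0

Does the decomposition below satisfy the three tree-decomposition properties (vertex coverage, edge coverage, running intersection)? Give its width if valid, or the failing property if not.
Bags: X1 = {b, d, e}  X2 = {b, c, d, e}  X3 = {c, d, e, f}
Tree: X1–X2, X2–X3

No — vertex a appears in no bag.

A tree decomposition must satisfy three properties: every vertex lies in some bag; for every edge, both endpoints lie together in some bag; and for every vertex, the bags containing it form a connected subtree. Here vertex a appears in no bag, so the decomposition is invalid.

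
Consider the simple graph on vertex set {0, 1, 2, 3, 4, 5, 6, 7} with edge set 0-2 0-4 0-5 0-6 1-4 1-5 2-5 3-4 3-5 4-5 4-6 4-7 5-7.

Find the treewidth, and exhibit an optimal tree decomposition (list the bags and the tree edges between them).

Each bag holds 3 vertices, so the decomposition has width 2, which upper-bounds the treewidth. On the other hand G contains the 3-clique {0, 2, 5}. A clique must lie in a single bag of any decomposition, so no decomposition can have width below 2. Combining the bounds, tw(G) = 2.

Treewidth 2.
One optimal decomposition is:
Bags: B1 = {0, 4, 5}  B2 = {0, 2, 5}  B3 = {0, 4, 6}  B4 = {4, 5, 7}  B5 = {1, 4, 5}  B6 = {3, 4, 5}
Tree: B1–B2, B1–B3, B1–B4, B1–B5, B4–B6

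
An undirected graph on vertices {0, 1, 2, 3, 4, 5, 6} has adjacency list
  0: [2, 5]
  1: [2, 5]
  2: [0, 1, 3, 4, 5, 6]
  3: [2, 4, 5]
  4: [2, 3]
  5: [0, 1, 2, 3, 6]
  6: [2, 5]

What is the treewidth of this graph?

A width-2 tree decomposition is:
Bags: B1 = {1, 2, 5}  B2 = {2, 5, 6}  B3 = {0, 2, 5}  B4 = {2, 3, 5}  B5 = {2, 3, 4}
Tree: B1–B2, B1–B3, B2–B4, B4–B5
The largest bag has 3 vertices, giving width 2; this decomposition certifies tw(G) ≤ 2. Conversely, {2, 3, 4} is a clique of size 3, and the vertices of any clique must share a bag in every tree decomposition; so some bag has ≥ 3 vertices and tw(G) ≥ 2. Therefore the treewidth is 2.

2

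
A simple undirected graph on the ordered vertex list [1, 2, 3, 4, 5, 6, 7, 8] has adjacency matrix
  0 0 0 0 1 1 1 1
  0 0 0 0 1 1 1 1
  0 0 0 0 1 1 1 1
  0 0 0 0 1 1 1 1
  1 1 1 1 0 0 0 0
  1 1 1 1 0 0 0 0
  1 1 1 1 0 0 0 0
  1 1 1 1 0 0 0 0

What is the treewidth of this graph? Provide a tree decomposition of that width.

The largest bag has 5 vertices, giving width 4; this decomposition certifies tw(G) ≤ 4. For the lower bound: the 5 vertex sets {1,7}, {2,6}, {4,8}, {3}, {5} are disjoint, each induces a connected subgraph, and every pair is joined by at least one edge of G. Contracting each set to a single vertex therefore yields K_{5} as a minor, and since treewidth is minor-monotone, tw(G) ≥ tw(K_{5}) = 4. Combining the bounds, tw(G) = 4.

Treewidth 4.
Bags: B1 = {1, 2, 3, 4, 7}  B2 = {1, 2, 3, 4, 6}  B3 = {1, 2, 3, 4, 8}  B4 = {1, 2, 3, 4, 5}
Tree: B1–B2, B2–B3, B3–B4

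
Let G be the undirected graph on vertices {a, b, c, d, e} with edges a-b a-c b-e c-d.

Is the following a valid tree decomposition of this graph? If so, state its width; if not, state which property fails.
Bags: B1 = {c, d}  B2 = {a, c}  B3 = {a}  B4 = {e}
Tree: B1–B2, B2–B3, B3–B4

No — vertex b appears in no bag.

A tree decomposition must satisfy three properties: every vertex lies in some bag; for every edge, both endpoints lie together in some bag; and for every vertex, the bags containing it form a connected subtree. Here vertex b appears in no bag, so the decomposition is invalid.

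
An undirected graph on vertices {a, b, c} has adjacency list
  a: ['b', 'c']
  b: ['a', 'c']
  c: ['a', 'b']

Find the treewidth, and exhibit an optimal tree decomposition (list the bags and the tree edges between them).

A single bag containing all 3 vertices is trivially a valid decomposition of width 2. On the other hand G contains the 3-clique {a, b, c}. A clique must lie in a single bag of any decomposition, so no decomposition can have width below 2. The upper and lower bounds meet at 2, so that is the treewidth.

Treewidth 2.
One optimal decomposition is:
Bags: B1 = {a, b, c}
Tree: (single bag)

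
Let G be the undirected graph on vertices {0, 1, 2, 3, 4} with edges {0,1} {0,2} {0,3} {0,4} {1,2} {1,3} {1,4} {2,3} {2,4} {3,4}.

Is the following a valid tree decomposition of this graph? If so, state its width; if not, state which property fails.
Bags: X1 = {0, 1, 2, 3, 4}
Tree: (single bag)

Vertex coverage: the bags together contain {0, 1, 2, 3, 4}, the full vertex set. Edge coverage: each edge of G has both endpoints in at least one bag. Running intersection: for every vertex, the bags containing it form a connected subtree. All three properties hold, so this is a valid tree decomposition of width max|bag| − 1 = 4, and hence tw(G) ≤ 4.

Yes; width 4.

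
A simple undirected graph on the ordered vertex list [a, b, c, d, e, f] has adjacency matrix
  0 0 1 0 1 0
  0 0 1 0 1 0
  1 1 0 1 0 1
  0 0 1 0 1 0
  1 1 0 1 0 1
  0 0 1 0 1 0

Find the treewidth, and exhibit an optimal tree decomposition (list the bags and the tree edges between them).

Each bag holds 3 vertices, so the decomposition has width 2, which upper-bounds the treewidth. Since c–d–e–a–c is a cycle in G, G is not acyclic. Forests are exactly the graphs of treewidth ≤ 1, so tw(G) ≥ 2. Therefore the treewidth is 2.

Treewidth 2.
One such decomposition:
Bags: B1 = {c, d, e}  B2 = {a, c, e}  B3 = {c, e, f}  B4 = {b, c, e}
Tree: B1–B2, B2–B3, B3–B4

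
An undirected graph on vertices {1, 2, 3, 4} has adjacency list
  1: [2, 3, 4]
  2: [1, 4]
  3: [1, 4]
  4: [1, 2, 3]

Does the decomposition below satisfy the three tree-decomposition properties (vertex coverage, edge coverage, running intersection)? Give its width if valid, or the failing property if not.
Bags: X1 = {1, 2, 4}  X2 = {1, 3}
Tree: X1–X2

No — edge (4,3) lies in no bag.

A tree decomposition must satisfy three properties: every vertex lies in some bag; for every edge, both endpoints lie together in some bag; and for every vertex, the bags containing it form a connected subtree. Here edge (4,3) lies in no bag, so the decomposition is invalid.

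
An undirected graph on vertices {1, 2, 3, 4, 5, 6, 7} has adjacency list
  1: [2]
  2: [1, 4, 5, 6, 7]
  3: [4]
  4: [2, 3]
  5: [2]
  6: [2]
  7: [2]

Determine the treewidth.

A width-1 tree decomposition is:
Bags: B1 = {2, 5}  B2 = {2, 4}  B3 = {2, 7}  B4 = {1, 2}  B5 = {2, 6}  B6 = {3, 4}
Tree: B1–B2, B1–B3, B1–B4, B1–B5, B2–B6
Every bag has size at most 2, so the width is 2 − 1 = 1 and tw(G) ≤ 1. Any graph with an edge has treewidth ≥ 1, and G has the edge 2–5. Combining the bounds, tw(G) = 1.

1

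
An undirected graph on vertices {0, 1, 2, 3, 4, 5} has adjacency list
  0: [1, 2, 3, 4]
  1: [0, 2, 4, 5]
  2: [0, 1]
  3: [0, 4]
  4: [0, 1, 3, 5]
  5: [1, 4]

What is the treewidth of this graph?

A width-2 tree decomposition is:
Bags: B1 = {0, 1, 4}  B2 = {0, 3, 4}  B3 = {0, 1, 2}  B4 = {1, 4, 5}
Tree: B1–B2, B1–B3, B1–B4
The largest bag has 3 vertices, giving width 2; this decomposition certifies tw(G) ≤ 2. Conversely, {0, 1, 2} is a clique of size 3, and the vertices of any clique must share a bag in every tree decomposition; so some bag has ≥ 3 vertices and tw(G) ≥ 2. Combining the bounds, tw(G) = 2.

2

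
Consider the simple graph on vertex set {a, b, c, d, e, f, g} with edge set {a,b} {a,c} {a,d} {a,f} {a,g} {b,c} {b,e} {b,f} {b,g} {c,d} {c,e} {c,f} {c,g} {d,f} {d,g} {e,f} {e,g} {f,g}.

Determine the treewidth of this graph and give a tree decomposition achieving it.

Treewidth 4.
Bags: B1 = {b, c, e, f, g}  B2 = {a, b, c, f, g}  B3 = {a, c, d, f, g}
Tree: B1–B2, B2–B3

Every bag has size at most 5, so the width is 5 − 1 = 4 and tw(G) ≤ 4. Conversely, {b, c, e, f, g} is a clique of size 5, and the vertices of any clique must share a bag in every tree decomposition; so some bag has ≥ 5 vertices and tw(G) ≥ 4. The upper and lower bounds meet at 4, so that is the treewidth.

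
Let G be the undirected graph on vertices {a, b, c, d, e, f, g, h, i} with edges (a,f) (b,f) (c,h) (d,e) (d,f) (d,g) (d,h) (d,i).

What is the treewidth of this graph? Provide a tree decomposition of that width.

Each bag holds 2 vertices, so the decomposition has width 1, which upper-bounds the treewidth. Since G has at least one edge (e.g. a–f), it is not an edgeless graph, so tw(G) ≥ 1. The upper and lower bounds meet at 1, so that is the treewidth.

Treewidth 1.
Bags: B1 = {a, f}  B2 = {d, f}  B3 = {d, g}  B4 = {d, h}  B5 = {c, h}  B6 = {d, e}  B7 = {d, i}  B8 = {b, f}
Tree: B1–B2, B2–B3, B2–B4, B4–B5, B2–B6, B2–B7, B1–B8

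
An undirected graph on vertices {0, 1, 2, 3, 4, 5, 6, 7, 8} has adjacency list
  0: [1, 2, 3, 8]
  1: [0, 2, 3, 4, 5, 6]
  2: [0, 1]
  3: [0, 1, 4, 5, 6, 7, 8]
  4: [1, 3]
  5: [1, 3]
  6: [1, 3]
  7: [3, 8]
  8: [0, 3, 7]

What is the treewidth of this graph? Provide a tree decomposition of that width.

Every bag has size at most 3, so the width is 3 − 1 = 2 and tw(G) ≤ 2. Conversely, {0, 1, 2} is a clique of size 3, and the vertices of any clique must share a bag in every tree decomposition; so some bag has ≥ 3 vertices and tw(G) ≥ 2. Combining the bounds, tw(G) = 2.

Treewidth 2.
Bags: B1 = {0, 1, 3}  B2 = {0, 3, 8}  B3 = {1, 3, 5}  B4 = {1, 3, 4}  B5 = {3, 7, 8}  B6 = {0, 1, 2}  B7 = {1, 3, 6}
Tree: B1–B2, B1–B3, B1–B4, B2–B5, B1–B6, B3–B7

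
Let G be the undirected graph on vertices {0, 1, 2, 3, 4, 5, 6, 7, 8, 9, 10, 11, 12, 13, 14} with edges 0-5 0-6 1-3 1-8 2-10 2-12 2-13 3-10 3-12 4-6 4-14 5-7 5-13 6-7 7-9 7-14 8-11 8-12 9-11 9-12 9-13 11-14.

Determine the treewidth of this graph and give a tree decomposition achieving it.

Every bag has size at most 4, so the width is 4 − 1 = 3 and tw(G) ≤ 3. For the lower bound: the 4 vertex sets {0,4,6}, {5}, {7}, {9,11,13,14} are disjoint, each induces a connected subgraph, and every pair is joined by at least one edge of G. Contracting each set to a single vertex therefore yields K_{4} as a minor, and since treewidth is minor-monotone, tw(G) ≥ tw(K_{4}) = 3. The upper and lower bounds meet at 3, so that is the treewidth.

Treewidth 3.
Bags: B1 = {0, 4, 5, 6}  B2 = {4, 5, 6, 7}  B3 = {4, 5, 7, 14}  B4 = {5, 7, 13, 14}  B5 = {7, 9, 13, 14}  B6 = {9, 11, 13, 14}  B7 = {2, 9, 11, 13}  B8 = {2, 9, 11, 12}  B9 = {2, 8, 11, 12}  B10 = {2, 8, 10, 12}  B11 = {3, 8, 10, 12}  B12 = {1, 3, 8, 10}
Tree: B1–B2, B2–B3, B3–B4, B4–B5, B5–B6, B6–B7, B7–B8, B8–B9, B9–B10, B10–B11, B11–B12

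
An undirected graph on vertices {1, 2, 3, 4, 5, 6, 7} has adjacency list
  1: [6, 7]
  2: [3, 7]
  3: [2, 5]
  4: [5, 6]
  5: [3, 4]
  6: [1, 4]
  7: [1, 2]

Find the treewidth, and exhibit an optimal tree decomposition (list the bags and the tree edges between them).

Every bag has size at most 3, so the width is 3 − 1 = 2 and tw(G) ≤ 2. Since 3–5–4–6–1–7–2–3 is a cycle in G, G is not acyclic. Forests are exactly the graphs of treewidth ≤ 1, so tw(G) ≥ 2. Therefore the treewidth is 2.

Treewidth 2.
Bags: B1 = {3, 4, 5}  B2 = {3, 4, 6}  B3 = {1, 3, 6}  B4 = {1, 3, 7}  B5 = {2, 3, 7}
Tree: B1–B2, B2–B3, B3–B4, B4–B5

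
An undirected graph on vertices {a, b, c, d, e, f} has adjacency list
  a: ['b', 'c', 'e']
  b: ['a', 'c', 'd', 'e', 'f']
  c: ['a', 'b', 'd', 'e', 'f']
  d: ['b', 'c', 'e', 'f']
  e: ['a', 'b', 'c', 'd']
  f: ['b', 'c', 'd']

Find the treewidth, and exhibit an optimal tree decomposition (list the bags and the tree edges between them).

Treewidth 3.
One optimal decomposition is:
Bags: B1 = {b, c, d, e}  B2 = {a, b, c, e}  B3 = {b, c, d, f}
Tree: B1–B2, B1–B3

Each bag holds 4 vertices, so the decomposition has width 3, which upper-bounds the treewidth. Conversely, {b, c, d, e} is a clique of size 4, and the vertices of any clique must share a bag in every tree decomposition; so some bag has ≥ 4 vertices and tw(G) ≥ 3. Combining the bounds, tw(G) = 3.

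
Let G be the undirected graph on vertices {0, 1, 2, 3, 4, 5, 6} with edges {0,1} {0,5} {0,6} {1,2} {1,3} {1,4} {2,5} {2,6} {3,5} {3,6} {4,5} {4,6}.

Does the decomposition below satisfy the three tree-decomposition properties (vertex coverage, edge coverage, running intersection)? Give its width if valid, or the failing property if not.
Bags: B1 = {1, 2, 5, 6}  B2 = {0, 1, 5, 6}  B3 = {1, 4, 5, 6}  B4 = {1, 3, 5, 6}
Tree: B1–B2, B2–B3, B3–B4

Yes; width 3.

Every vertex of G appears in some bag (union = {0, 1, 2, 3, 4, 5, 6}); every edge is covered by a bag; and for each vertex v the set of bags containing v is connected in the bag tree. The decomposition is therefore valid. The largest bag has 4 vertices, so the width is 3.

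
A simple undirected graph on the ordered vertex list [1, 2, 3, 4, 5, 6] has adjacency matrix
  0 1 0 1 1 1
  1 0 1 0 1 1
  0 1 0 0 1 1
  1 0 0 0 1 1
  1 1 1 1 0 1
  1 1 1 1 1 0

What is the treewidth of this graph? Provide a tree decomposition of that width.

Treewidth 3.
Bags: B1 = {1, 2, 5, 6}  B2 = {1, 4, 5, 6}  B3 = {2, 3, 5, 6}
Tree: B1–B2, B1–B3

The largest bag has 4 vertices, giving width 3; this decomposition certifies tw(G) ≤ 3. For the lower bound, the 4 vertices {1, 2, 5, 6} are pairwise adjacent, and any tree decomposition puts a clique entirely inside one bag — forcing width ≥ 3. Combining the bounds, tw(G) = 3.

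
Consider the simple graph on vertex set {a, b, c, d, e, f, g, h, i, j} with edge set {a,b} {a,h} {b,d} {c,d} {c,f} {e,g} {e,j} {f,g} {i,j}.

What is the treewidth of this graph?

1

A width-1 tree decomposition is:
Bags: B1 = {a, h}  B2 = {a, b}  B3 = {b, d}  B4 = {c, d}  B5 = {c, f}  B6 = {f, g}  B7 = {e, g}  B8 = {e, j}  B9 = {i, j}
Tree: B1–B2, B2–B3, B3–B4, B4–B5, B5–B6, B6–B7, B7–B8, B8–B9
The largest bag has 2 vertices, giving width 1; this decomposition certifies tw(G) ≤ 1. G has an edge, so its treewidth is at least 1. Hence tw(G) = 1 exactly.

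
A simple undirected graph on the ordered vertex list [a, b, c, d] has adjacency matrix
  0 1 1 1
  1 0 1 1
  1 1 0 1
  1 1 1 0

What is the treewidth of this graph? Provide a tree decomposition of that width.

Treewidth 3.
One such decomposition:
Bags: B1 = {a, b, c, d}
Tree: (single bag)

A single bag containing all 4 vertices is trivially a valid decomposition of width 3. Conversely, {a, b, c, d} is a clique of size 4, and the vertices of any clique must share a bag in every tree decomposition; so some bag has ≥ 4 vertices and tw(G) ≥ 3. Hence tw(G) = 3 exactly.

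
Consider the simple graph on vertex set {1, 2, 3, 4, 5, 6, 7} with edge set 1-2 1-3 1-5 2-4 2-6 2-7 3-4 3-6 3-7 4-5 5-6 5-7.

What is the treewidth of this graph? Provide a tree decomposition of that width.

Every bag has size at most 4, so the width is 4 − 1 = 3 and tw(G) ≤ 3. For the lower bound: the 4 vertex sets {5,7}, {3,4}, {2}, {6} are disjoint, each induces a connected subgraph, and every pair is joined by at least one edge of G. Contracting each set to a single vertex therefore yields K_{4} as a minor, and since treewidth is minor-monotone, tw(G) ≥ tw(K_{4}) = 3. The upper and lower bounds meet at 3, so that is the treewidth.

Treewidth 3.
Bags: B1 = {2, 3, 5, 7}  B2 = {2, 3, 4, 5}  B3 = {2, 3, 5, 6}  B4 = {1, 2, 3, 5}
Tree: B1–B2, B2–B3, B3–B4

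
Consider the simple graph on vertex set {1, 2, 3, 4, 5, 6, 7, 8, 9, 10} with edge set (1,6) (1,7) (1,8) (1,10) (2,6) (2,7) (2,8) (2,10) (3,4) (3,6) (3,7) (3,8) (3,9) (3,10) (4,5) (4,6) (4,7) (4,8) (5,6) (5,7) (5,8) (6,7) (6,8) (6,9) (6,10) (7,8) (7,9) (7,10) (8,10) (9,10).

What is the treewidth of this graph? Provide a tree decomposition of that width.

Every bag has size at most 5, so the width is 5 − 1 = 4 and tw(G) ≤ 4. On the other hand G contains the 5-clique {1, 6, 7, 8, 10}. A clique must lie in a single bag of any decomposition, so no decomposition can have width below 4. Hence tw(G) = 4 exactly.

Treewidth 4.
One such decomposition:
Bags: B1 = {3, 4, 6, 7, 8}  B2 = {4, 5, 6, 7, 8}  B3 = {3, 6, 7, 8, 10}  B4 = {2, 6, 7, 8, 10}  B5 = {1, 6, 7, 8, 10}  B6 = {3, 6, 7, 9, 10}
Tree: B1–B2, B1–B3, B3–B4, B4–B5, B3–B6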